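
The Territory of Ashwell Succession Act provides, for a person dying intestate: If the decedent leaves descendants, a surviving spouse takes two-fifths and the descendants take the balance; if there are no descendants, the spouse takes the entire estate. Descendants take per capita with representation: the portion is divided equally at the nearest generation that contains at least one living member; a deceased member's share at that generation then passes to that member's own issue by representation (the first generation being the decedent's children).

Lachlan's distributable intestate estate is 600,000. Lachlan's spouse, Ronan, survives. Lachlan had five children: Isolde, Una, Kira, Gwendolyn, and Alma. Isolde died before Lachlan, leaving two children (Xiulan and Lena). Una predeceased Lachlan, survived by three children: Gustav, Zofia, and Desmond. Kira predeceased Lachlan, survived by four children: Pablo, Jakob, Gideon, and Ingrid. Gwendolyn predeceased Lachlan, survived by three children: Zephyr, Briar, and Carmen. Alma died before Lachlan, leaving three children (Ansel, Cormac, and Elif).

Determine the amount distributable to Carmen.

Ronan takes two-fifths of 600,000 = 240,000. The remaining 360,000 passes to the descendants.
No child survives, so the initial division is made at the grandchildren's generation.
The descendants' portion (360,000) is divided into 15 shares of 24,000: Xiulan, Lena, Gustav, Zofia, Desmond, Pablo, Jakob, Gideon, Ingrid, Zephyr, Briar, Carmen, Ansel, Cormac, and Elif each take 24,000.

Carmen receives 24,000.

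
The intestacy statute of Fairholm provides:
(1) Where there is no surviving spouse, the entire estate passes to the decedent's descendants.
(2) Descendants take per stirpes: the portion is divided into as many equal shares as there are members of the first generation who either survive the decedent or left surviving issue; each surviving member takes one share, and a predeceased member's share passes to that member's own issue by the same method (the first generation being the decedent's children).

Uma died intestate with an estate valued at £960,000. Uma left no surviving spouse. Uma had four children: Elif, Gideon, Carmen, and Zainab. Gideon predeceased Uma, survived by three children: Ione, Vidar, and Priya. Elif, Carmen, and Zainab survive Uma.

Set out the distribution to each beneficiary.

The entire £960,000 passes to the descendants.
That amount (£960,000) is divided into 4 shares of £240,000: Elif, Carmen, and Zainab each take £240,000; Gideon's £240,000 share passes to Gideon's issue.
Gideon's share (£240,000) is divided into 3 shares of £80,000: Ione, Vidar, and Priya each take £80,000.

Elif: £240,000; Ione: £80,000; Vidar: £80,000; Priya: £80,000; Carmen: £240,000; Zainab: £240,000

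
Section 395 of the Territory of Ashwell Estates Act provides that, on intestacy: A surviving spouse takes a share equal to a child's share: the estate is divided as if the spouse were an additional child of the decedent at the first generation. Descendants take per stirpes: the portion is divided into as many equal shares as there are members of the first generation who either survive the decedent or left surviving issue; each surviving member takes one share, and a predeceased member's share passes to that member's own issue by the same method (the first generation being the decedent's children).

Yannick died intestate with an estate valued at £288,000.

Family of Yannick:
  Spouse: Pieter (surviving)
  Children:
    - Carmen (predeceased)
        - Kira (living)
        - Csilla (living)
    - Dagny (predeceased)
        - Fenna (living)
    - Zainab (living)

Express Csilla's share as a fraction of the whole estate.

The spouse counts as an additional share at the children's level, so there are 4 primary shares of £72,000. Pieter takes one such share (£72,000).
The children's combined portion (£216,000) is divided into 3 shares of £72,000: Zainab takes £72,000; Carmen's £72,000 share passes to Carmen's issue; Dagny's £72,000 share passes to Dagny's issue.
Carmen's share (£72,000) is divided into 2 shares of £36,000: Kira and Csilla each take £36,000.
Dagny's share (£72,000) passes entirely to Fenna.

Csilla receives 1/8 of the estate.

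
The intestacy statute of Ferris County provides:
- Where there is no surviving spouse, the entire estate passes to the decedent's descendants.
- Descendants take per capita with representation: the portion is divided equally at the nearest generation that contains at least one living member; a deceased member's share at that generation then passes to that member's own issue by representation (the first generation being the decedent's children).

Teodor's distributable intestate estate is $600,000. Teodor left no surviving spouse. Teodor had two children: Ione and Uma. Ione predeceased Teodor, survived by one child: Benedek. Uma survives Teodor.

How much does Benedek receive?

Benedek receives $300,000.

The entire $600,000 passes to the descendants.
That amount ($600,000) is divided into 2 shares of $300,000: Uma takes $300,000; Ione's $300,000 share passes to Ione's issue.
Ione's share ($300,000) passes entirely to Benedek.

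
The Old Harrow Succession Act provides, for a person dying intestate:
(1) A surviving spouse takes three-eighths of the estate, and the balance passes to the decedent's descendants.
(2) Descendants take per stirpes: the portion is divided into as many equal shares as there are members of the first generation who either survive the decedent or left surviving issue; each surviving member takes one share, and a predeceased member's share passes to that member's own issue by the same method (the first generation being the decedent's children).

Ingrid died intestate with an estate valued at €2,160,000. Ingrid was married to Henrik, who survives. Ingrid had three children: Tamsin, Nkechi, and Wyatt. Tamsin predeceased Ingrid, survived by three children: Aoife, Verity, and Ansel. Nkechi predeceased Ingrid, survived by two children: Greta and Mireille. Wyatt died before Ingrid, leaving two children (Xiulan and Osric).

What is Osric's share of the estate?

Osric receives €225,000.

Henrik takes three-eighths of €2,160,000 = €810,000. The remaining €1,350,000 passes to the descendants.
The descendants' portion (€1,350,000) is divided into 3 shares of €450,000: Tamsin's €450,000 share passes to Tamsin's issue; Nkechi's €450,000 share passes to Nkechi's issue; Wyatt's €450,000 share passes to Wyatt's issue.
Tamsin's share (€450,000) is divided into 3 shares of €150,000: Aoife, Verity, and Ansel each take €150,000.
Nkechi's share (€450,000) is divided into 2 shares of €225,000: Greta and Mireille each take €225,000.
Wyatt's share (€450,000) is divided into 2 shares of €225,000: Xiulan and Osric each take €225,000.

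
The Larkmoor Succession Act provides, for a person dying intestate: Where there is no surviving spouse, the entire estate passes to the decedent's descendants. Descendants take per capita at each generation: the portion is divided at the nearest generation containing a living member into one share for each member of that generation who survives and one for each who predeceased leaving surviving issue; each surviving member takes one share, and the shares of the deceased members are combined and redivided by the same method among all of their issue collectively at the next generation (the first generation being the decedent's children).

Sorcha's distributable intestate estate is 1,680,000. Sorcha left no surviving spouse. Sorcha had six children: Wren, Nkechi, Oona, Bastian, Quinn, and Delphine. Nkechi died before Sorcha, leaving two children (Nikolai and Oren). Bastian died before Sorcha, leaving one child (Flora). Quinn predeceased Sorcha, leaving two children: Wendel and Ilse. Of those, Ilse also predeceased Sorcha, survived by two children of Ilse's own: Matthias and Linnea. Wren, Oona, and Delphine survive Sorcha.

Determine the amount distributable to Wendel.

The entire 1,680,000 passes to the descendants.
That amount (1,680,000) is divided at the children's generation into 6 shares of 280,000. Wren, Oona, and Delphine each take 280,000. The 3 shares of the deceased (Nkechi, Bastian, and Quinn) are combined into a pool of 840,000.
That pool (840,000) is divided at the grandchildren's generation into 5 shares of 168,000. Nikolai, Oren, Flora, and Wendel each take 168,000. The remaining share for the deceased Ilse (168,000) is carried to the next generation.
That pool (168,000) is divided at the great-grandchildren's generation equally among Matthias and Linnea: 84,000 each.

Wendel receives 168,000.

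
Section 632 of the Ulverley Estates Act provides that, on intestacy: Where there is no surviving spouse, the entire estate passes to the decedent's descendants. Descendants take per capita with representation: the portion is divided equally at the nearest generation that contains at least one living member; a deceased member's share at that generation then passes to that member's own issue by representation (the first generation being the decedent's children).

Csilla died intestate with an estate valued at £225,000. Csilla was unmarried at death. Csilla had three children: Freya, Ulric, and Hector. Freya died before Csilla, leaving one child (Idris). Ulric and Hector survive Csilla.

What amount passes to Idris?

The entire £225,000 passes to the descendants.
That amount (£225,000) is divided into 3 shares of £75,000: Ulric and Hector each take £75,000; Freya's £75,000 share passes to Freya's issue.
Freya's share (£75,000) passes entirely to Idris.

Idris receives £75,000.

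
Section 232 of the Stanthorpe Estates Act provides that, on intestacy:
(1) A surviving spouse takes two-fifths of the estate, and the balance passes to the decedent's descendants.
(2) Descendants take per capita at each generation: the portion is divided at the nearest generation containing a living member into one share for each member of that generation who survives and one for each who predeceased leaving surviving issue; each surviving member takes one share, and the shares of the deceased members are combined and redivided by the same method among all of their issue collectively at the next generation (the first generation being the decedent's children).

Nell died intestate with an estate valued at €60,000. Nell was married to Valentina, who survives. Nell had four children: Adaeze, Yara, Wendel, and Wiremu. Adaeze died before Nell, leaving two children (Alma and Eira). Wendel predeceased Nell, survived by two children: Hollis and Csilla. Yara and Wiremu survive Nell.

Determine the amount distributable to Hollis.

Hollis receives €4,500.

Valentina takes two-fifths of €60,000 = €24,000. The remaining €36,000 passes to the descendants.
The descendants' portion (€36,000) is divided at the children's generation into 4 shares of €9,000. Yara and Wiremu each take €9,000. The 2 shares of the deceased (Adaeze and Wendel) are combined into a pool of €18,000.
That pool (€18,000) is divided at the grandchildren's generation equally among Alma, Eira, Hollis, and Csilla: €4,500 each.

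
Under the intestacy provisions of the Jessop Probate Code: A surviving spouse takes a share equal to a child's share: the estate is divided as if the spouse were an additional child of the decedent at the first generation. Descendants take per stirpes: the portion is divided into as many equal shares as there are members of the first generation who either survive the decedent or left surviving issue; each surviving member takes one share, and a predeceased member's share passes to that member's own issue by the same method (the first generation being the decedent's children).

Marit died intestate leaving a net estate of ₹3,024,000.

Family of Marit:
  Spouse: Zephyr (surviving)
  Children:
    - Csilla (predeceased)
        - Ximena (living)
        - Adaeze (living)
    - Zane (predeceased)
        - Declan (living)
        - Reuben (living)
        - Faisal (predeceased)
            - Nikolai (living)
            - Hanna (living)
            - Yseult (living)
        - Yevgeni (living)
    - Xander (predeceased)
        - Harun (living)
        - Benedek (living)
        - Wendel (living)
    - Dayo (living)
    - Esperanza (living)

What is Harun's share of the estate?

Harun receives ₹168,000.

The spouse counts as an additional share at the children's level, so there are 6 primary shares of ₹504,000. Zephyr takes one such share (₹504,000).
The children's combined portion (₹2,520,000) is divided into 5 shares of ₹504,000: Dayo and Esperanza each take ₹504,000; Csilla's ₹504,000 share passes to Csilla's issue; Zane's ₹504,000 share passes to Zane's issue; Xander's ₹504,000 share passes to Xander's issue.
Csilla's share (₹504,000) is divided into 2 shares of ₹252,000: Ximena and Adaeze each take ₹252,000.
Zane's share (₹504,000) is divided into 4 shares of ₹126,000: Declan, Reuben, and Yevgeni each take ₹126,000; Faisal's ₹126,000 share passes to Faisal's issue.
Faisal's share (₹126,000) is divided into 3 shares of ₹42,000: Nikolai, Hanna, and Yseult each take ₹42,000.
Xander's share (₹504,000) is divided into 3 shares of ₹168,000: Harun, Benedek, and Wendel each take ₹168,000.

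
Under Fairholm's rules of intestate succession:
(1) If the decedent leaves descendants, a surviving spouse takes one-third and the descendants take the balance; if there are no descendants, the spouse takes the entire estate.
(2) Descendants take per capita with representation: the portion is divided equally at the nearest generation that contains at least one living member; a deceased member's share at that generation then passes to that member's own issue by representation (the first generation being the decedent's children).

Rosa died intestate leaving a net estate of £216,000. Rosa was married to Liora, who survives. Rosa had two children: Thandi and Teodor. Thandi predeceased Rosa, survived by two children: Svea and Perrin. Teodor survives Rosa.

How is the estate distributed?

Liora takes one-third of £216,000 = £72,000. The remaining £144,000 passes to the descendants.
The descendants' portion (£144,000) is divided into 2 shares of £72,000: Teodor takes £72,000; Thandi's £72,000 share passes to Thandi's issue.
Thandi's share (£72,000) is divided into 2 shares of £36,000: Svea and Perrin each take £36,000.

Liora: £72,000; Svea: £36,000; Perrin: £36,000; Teodor: £72,000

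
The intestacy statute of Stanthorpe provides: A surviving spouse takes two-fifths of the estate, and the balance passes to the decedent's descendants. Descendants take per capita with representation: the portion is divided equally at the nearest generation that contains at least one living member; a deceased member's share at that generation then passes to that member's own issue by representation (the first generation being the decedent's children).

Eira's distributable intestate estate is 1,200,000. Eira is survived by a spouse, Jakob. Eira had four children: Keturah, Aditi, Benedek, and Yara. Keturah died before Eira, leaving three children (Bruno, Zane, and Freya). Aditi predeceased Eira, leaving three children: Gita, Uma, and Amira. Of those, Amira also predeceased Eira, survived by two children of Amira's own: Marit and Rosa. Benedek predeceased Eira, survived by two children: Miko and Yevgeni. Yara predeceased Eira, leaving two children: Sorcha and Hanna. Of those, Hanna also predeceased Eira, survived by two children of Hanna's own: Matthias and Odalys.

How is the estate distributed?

Jakob: 480,000; Bruno: 72,000; Zane: 72,000; Freya: 72,000; Gita: 72,000; Uma: 72,000; Marit: 36,000; Rosa: 36,000; Miko: 72,000; Yevgeni: 72,000; Sorcha: 72,000; Matthias: 36,000; Odalys: 36,000

Jakob takes two-fifths of 1,200,000 = 480,000. The remaining 720,000 passes to the descendants.
No child survives, so the initial division is made at the grandchildren's generation.
The descendants' portion (720,000) is divided into 10 shares of 72,000: Bruno, Zane, Freya, Gita, Uma, Miko, Yevgeni, and Sorcha each take 72,000; Amira's 72,000 share passes to Amira's issue; Hanna's 72,000 share passes to Hanna's issue.
Amira's share (72,000) is divided into 2 shares of 36,000: Marit and Rosa each take 36,000.
Hanna's share (72,000) is divided into 2 shares of 36,000: Matthias and Odalys each take 36,000.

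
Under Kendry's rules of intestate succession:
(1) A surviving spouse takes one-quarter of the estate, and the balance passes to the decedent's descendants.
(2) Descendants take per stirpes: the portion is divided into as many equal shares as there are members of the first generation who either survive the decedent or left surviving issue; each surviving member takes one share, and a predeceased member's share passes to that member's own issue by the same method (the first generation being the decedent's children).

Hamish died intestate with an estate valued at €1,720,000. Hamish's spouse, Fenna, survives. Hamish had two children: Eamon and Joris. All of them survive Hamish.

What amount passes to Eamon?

Eamon receives €645,000.

Fenna takes one-quarter of €1,720,000 = €430,000. The remaining €1,290,000 passes to the descendants.
The descendants' portion (€1,290,000) is divided into 2 shares of €645,000: Eamon and Joris each take €645,000.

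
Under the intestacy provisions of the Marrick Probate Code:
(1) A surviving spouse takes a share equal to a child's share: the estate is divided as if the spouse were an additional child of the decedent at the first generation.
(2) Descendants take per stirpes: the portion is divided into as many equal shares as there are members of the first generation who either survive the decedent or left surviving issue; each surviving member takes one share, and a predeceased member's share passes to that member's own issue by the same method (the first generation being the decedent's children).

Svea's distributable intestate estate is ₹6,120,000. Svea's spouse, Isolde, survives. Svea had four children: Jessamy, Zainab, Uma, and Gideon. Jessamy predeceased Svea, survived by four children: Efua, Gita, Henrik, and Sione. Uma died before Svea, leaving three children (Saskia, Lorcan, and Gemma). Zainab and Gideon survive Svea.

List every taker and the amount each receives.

Isolde: ₹1,224,000; Efua: ₹306,000; Gita: ₹306,000; Henrik: ₹306,000; Sione: ₹306,000; Zainab: ₹1,224,000; Saskia: ₹408,000; Lorcan: ₹408,000; Gemma: ₹408,000; Gideon: ₹1,224,000

The spouse counts as an additional share at the children's level, so there are 5 primary shares of ₹1,224,000. Isolde takes one such share (₹1,224,000).
The children's combined portion (₹4,896,000) is divided into 4 shares of ₹1,224,000: Zainab and Gideon each take ₹1,224,000; Jessamy's ₹1,224,000 share passes to Jessamy's issue; Uma's ₹1,224,000 share passes to Uma's issue.
Jessamy's share (₹1,224,000) is divided into 4 shares of ₹306,000: Efua, Gita, Henrik, and Sione each take ₹306,000.
Uma's share (₹1,224,000) is divided into 3 shares of ₹408,000: Saskia, Lorcan, and Gemma each take ₹408,000.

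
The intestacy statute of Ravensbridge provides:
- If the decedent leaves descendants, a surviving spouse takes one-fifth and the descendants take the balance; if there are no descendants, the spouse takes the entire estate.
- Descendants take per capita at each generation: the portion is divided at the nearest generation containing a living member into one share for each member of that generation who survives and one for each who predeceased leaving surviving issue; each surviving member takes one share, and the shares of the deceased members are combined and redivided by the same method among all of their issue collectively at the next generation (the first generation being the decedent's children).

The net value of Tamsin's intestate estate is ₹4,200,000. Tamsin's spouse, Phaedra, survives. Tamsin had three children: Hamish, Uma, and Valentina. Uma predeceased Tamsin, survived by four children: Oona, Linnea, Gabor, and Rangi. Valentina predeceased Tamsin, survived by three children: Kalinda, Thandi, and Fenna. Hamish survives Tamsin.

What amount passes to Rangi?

Phaedra takes one-fifth of ₹4,200,000 = ₹840,000. The remaining ₹3,360,000 passes to the descendants.
The descendants' portion (₹3,360,000) is divided at the children's generation into 3 shares of ₹1,120,000. Hamish takes ₹1,120,000. The 2 shares of the deceased (Uma and Valentina) are combined into a pool of ₹2,240,000.
That pool (₹2,240,000) is divided at the grandchildren's generation equally among Oona, Linnea, Gabor, Rangi, Kalinda, Thandi, and Fenna: ₹320,000 each.

Rangi receives ₹320,000.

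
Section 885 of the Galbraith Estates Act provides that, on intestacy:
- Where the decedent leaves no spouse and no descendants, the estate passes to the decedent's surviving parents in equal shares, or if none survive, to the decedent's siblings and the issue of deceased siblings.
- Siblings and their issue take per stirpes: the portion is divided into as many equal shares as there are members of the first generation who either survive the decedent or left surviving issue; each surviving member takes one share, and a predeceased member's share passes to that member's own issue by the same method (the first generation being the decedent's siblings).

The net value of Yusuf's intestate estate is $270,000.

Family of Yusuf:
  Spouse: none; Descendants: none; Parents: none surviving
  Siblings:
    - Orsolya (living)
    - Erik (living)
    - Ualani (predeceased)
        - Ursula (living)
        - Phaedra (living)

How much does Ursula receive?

Ursula receives $45,000.

The entire $270,000 passes to the siblings and their issue.
That amount ($270,000) is divided into 3 shares of $90,000: Orsolya and Erik each take $90,000; Ualani's $90,000 share passes to Ualani's issue.
Ualani's share ($90,000) is divided into 2 shares of $45,000: Ursula and Phaedra each take $45,000.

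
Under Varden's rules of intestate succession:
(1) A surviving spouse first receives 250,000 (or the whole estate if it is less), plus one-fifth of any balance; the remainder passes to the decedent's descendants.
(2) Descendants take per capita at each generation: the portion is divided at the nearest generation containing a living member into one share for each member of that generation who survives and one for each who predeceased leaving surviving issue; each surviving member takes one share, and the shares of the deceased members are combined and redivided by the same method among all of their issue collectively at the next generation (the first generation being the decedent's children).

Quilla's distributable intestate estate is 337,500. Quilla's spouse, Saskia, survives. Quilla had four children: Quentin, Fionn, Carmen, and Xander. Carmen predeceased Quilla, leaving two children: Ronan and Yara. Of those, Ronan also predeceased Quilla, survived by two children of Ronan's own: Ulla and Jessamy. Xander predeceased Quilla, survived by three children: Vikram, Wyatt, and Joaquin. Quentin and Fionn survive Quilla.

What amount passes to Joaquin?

Joaquin receives 7,000.

Saskia first takes 250,000, leaving a balance of 87,500. Saskia then takes one-fifth of the balance (17,500), for a total of 267,500. The remaining 70,000 passes to the descendants.
The descendants' portion (70,000) is divided at the children's generation into 4 shares of 17,500. Quentin and Fionn each take 17,500. The 2 shares of the deceased (Carmen and Xander) are combined into a pool of 35,000.
That pool (35,000) is divided at the grandchildren's generation into 5 shares of 7,000. Yara, Vikram, Wyatt, and Joaquin each take 7,000. The remaining share for the deceased Ronan (7,000) is carried to the next generation.
That pool (7,000) is divided at the great-grandchildren's generation equally among Ulla and Jessamy: 3,500 each.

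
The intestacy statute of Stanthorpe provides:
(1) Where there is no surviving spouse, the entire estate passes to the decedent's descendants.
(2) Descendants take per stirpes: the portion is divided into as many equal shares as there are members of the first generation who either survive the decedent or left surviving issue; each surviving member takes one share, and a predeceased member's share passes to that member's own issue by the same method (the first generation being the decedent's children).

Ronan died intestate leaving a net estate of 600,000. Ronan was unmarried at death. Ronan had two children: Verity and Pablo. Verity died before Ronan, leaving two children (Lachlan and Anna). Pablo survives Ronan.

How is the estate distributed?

Lachlan: 150,000; Anna: 150,000; Pablo: 300,000

The entire 600,000 passes to the descendants.
That amount (600,000) is divided into 2 shares of 300,000: Pablo takes 300,000; Verity's 300,000 share passes to Verity's issue.
Verity's share (300,000) is divided into 2 shares of 150,000: Lachlan and Anna each take 150,000.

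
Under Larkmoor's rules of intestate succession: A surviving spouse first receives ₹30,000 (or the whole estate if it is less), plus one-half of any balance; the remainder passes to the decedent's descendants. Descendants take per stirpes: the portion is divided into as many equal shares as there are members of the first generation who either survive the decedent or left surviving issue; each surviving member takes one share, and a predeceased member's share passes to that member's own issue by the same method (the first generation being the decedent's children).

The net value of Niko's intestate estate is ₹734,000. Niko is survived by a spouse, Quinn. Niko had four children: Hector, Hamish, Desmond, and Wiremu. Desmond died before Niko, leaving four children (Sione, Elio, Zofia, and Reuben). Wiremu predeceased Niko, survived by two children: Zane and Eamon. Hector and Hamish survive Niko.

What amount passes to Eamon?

Quinn first takes ₹30,000, leaving a balance of ₹704,000. Quinn then takes one-half of the balance (₹352,000), for a total of ₹382,000. The remaining ₹352,000 passes to the descendants.
The descendants' portion (₹352,000) is divided into 4 shares of ₹88,000: Hector and Hamish each take ₹88,000; Desmond's ₹88,000 share passes to Desmond's issue; Wiremu's ₹88,000 share passes to Wiremu's issue.
Desmond's share (₹88,000) is divided into 4 shares of ₹22,000: Sione, Elio, Zofia, and Reuben each take ₹22,000.
Wiremu's share (₹88,000) is divided into 2 shares of ₹44,000: Zane and Eamon each take ₹44,000.

Eamon receives ₹44,000.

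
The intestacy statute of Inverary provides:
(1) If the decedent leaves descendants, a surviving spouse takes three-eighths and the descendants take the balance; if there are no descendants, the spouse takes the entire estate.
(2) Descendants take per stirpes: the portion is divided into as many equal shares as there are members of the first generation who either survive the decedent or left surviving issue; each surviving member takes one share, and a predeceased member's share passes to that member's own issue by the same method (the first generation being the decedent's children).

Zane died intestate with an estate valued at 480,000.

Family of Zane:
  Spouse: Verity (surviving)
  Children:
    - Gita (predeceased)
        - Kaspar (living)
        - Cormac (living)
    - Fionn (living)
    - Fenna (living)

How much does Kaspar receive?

Kaspar receives 50,000.

Verity takes three-eighths of 480,000 = 180,000. The remaining 300,000 passes to the descendants.
The descendants' portion (300,000) is divided into 3 shares of 100,000: Fionn and Fenna each take 100,000; Gita's 100,000 share passes to Gita's issue.
Gita's share (100,000) is divided into 2 shares of 50,000: Kaspar and Cormac each take 50,000.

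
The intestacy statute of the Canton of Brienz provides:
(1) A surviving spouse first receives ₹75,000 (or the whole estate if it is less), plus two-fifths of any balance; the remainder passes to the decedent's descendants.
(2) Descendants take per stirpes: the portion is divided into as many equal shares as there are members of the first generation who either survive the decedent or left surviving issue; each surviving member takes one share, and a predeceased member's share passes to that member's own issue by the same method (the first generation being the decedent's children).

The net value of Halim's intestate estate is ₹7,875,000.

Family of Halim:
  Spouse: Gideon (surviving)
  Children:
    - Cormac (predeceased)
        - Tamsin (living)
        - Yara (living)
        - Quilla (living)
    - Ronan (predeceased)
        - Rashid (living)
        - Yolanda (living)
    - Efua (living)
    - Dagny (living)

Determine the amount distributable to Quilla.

Gideon first takes ₹75,000, leaving a balance of ₹7,800,000. Gideon then takes two-fifths of the balance (₹3,120,000), for a total of ₹3,195,000. The remaining ₹4,680,000 passes to the descendants.
The descendants' portion (₹4,680,000) is divided into 4 shares of ₹1,170,000: Efua and Dagny each take ₹1,170,000; Cormac's ₹1,170,000 share passes to Cormac's issue; Ronan's ₹1,170,000 share passes to Ronan's issue.
Cormac's share (₹1,170,000) is divided into 3 shares of ₹390,000: Tamsin, Yara, and Quilla each take ₹390,000.
Ronan's share (₹1,170,000) is divided into 2 shares of ₹585,000: Rashid and Yolanda each take ₹585,000.

Quilla receives ₹390,000.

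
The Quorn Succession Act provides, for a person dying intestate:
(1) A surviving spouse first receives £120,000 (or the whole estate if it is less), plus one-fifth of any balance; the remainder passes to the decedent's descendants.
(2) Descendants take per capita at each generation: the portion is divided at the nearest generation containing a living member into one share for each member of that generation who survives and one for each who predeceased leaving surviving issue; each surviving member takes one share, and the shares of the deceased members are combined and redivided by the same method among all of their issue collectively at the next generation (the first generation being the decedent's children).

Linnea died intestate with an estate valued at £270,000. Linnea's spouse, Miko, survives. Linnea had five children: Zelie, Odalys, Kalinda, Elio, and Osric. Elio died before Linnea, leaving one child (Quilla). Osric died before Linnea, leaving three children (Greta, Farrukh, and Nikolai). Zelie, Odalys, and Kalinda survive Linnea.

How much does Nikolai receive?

Nikolai receives £12,000.

Miko first takes £120,000, leaving a balance of £150,000. Miko then takes one-fifth of the balance (£30,000), for a total of £150,000. The remaining £120,000 passes to the descendants.
The descendants' portion (£120,000) is divided at the children's generation into 5 shares of £24,000. Zelie, Odalys, and Kalinda each take £24,000. The 2 shares of the deceased (Elio and Osric) are combined into a pool of £48,000.
That pool (£48,000) is divided at the grandchildren's generation equally among Quilla, Greta, Farrukh, and Nikolai: £12,000 each.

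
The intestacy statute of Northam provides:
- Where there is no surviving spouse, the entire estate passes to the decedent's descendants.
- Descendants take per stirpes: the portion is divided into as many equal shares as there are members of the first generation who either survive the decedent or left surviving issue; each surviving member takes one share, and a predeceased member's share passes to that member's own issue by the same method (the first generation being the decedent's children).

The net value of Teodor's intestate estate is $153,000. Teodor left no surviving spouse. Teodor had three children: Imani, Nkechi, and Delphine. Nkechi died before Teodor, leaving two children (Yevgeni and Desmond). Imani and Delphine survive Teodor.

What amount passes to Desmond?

The entire $153,000 passes to the descendants.
That amount ($153,000) is divided into 3 shares of $51,000: Imani and Delphine each take $51,000; Nkechi's $51,000 share passes to Nkechi's issue.
Nkechi's share ($51,000) is divided into 2 shares of $25,500: Yevgeni and Desmond each take $25,500.

Desmond receives $25,500.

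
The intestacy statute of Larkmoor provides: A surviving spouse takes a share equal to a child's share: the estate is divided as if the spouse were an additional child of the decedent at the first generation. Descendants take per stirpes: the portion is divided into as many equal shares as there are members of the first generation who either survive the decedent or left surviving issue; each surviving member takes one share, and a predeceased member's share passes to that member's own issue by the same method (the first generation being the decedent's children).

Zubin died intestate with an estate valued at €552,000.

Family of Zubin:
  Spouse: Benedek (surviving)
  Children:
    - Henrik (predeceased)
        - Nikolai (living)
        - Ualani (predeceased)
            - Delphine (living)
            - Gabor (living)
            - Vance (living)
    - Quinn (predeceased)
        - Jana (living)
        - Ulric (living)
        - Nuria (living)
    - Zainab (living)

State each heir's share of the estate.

The spouse counts as an additional share at the children's level, so there are 4 primary shares of €138,000. Benedek takes one such share (€138,000).
The children's combined portion (€414,000) is divided into 3 shares of €138,000: Zainab takes €138,000; Henrik's €138,000 share passes to Henrik's issue; Quinn's €138,000 share passes to Quinn's issue.
Henrik's share (€138,000) is divided into 2 shares of €69,000: Nikolai takes €69,000; Ualani's €69,000 share passes to Ualani's issue.
Ualani's share (€69,000) is divided into 3 shares of €23,000: Delphine, Gabor, and Vance each take €23,000.
Quinn's share (€138,000) is divided into 3 shares of €46,000: Jana, Ulric, and Nuria each take €46,000.

Benedek: €138,000; Nikolai: €69,000; Delphine: €23,000; Gabor: €23,000; Vance: €23,000; Jana: €46,000; Ulric: €46,000; Nuria: €46,000; Zainab: €138,000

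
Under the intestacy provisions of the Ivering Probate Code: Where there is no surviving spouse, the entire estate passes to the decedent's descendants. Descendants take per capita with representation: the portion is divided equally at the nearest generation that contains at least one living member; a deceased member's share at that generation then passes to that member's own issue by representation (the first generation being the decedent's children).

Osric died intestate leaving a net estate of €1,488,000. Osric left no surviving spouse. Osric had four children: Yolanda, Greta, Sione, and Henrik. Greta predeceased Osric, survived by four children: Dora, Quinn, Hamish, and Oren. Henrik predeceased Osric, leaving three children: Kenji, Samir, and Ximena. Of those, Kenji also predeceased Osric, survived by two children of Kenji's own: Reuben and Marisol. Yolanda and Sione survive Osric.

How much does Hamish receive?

Hamish receives €93,000.

The entire €1,488,000 passes to the descendants.
That amount (€1,488,000) is divided into 4 shares of €372,000: Yolanda and Sione each take €372,000; Greta's €372,000 share passes to Greta's issue; Henrik's €372,000 share passes to Henrik's issue.
Greta's share (€372,000) is divided into 4 shares of €93,000: Dora, Quinn, Hamish, and Oren each take €93,000.
Henrik's share (€372,000) is divided into 3 shares of €124,000: Samir and Ximena each take €124,000; Kenji's €124,000 share passes to Kenji's issue.
Kenji's share (€124,000) is divided into 2 shares of €62,000: Reuben and Marisol each take €62,000.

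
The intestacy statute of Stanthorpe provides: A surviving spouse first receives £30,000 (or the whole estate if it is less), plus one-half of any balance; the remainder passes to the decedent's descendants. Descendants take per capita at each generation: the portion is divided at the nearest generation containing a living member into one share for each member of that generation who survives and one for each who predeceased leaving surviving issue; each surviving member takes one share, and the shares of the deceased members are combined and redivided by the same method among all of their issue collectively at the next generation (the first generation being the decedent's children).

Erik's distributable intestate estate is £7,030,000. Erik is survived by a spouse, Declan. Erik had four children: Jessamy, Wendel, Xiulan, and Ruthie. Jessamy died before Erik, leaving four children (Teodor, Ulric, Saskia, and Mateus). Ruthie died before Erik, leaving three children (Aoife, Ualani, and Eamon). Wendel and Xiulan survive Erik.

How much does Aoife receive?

Aoife receives £250,000.

Declan first takes £30,000, leaving a balance of £7,000,000. Declan then takes one-half of the balance (£3,500,000), for a total of £3,530,000. The remaining £3,500,000 passes to the descendants.
The descendants' portion (£3,500,000) is divided at the children's generation into 4 shares of £875,000. Wendel and Xiulan each take £875,000. The 2 shares of the deceased (Jessamy and Ruthie) are combined into a pool of £1,750,000.
That pool (£1,750,000) is divided at the grandchildren's generation equally among Teodor, Ulric, Saskia, Mateus, Aoife, Ualani, and Eamon: £250,000 each.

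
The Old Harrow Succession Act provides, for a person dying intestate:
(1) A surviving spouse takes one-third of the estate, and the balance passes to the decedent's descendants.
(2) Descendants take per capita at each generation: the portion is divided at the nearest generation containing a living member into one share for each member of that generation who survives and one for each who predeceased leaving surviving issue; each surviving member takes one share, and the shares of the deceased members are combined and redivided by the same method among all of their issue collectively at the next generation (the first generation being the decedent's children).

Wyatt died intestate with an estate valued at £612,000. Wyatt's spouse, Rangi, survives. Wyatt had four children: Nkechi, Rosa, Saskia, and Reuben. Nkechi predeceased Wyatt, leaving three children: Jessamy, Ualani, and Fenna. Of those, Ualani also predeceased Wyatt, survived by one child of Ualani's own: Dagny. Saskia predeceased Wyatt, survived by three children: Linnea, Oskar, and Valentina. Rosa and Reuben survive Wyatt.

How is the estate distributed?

Rangi: £204,000; Jessamy: £34,000; Dagny: £34,000; Fenna: £34,000; Rosa: £102,000; Linnea: £34,000; Oskar: £34,000; Valentina: £34,000; Reuben: £102,000

Rangi takes one-third of £612,000 = £204,000. The remaining £408,000 passes to the descendants.
The descendants' portion (£408,000) is divided at the children's generation into 4 shares of £102,000. Rosa and Reuben each take £102,000. The 2 shares of the deceased (Nkechi and Saskia) are combined into a pool of £204,000.
That pool (£204,000) is divided at the grandchildren's generation into 6 shares of £34,000. Jessamy, Fenna, Linnea, Oskar, and Valentina each take £34,000. The remaining share for the deceased Ualani (£34,000) is carried to the next generation.
That pool (£34,000) passes entirely to Dagny, the sole taker at the great-grandchildren's generation.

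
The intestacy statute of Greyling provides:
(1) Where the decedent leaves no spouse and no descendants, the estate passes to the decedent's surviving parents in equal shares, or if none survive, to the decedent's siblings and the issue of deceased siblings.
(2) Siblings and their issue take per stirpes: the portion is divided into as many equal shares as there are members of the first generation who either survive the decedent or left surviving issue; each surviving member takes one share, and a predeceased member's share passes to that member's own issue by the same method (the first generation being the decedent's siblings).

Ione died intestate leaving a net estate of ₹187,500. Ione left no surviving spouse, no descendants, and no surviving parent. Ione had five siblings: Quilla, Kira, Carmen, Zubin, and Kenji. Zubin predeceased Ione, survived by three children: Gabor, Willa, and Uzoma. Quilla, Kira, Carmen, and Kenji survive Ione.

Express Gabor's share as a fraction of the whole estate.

Gabor receives 1/15 of the estate.

The entire ₹187,500 passes to the siblings and their issue.
That amount (₹187,500) is divided into 5 shares of ₹37,500: Quilla, Kira, Carmen, and Kenji each take ₹37,500; Zubin's ₹37,500 share passes to Zubin's issue.
Zubin's share (₹37,500) is divided into 3 shares of ₹12,500: Gabor, Willa, and Uzoma each take ₹12,500.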